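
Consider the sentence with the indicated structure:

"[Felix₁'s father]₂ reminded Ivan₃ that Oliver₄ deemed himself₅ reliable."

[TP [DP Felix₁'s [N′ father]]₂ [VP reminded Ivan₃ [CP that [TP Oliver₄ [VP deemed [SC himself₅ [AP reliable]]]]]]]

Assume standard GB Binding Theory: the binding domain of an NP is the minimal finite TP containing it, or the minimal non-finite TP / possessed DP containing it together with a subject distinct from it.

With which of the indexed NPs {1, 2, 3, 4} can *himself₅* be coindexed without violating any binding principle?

{4}

*himself* is an anaphor, so Principle A applies: it must be bound in its binding domain.
Binding domain of *himself₅*: the embedded TP, whose subject is Oliver₄.
*Felix₁* does not c-command the anaphor → cannot bind it.
*[Felix₁'s father]₂* c-commands the anaphor but is outside its binding domain → cannot satisfy Principle A.
*Ivan₃* c-commands the anaphor but is outside its binding domain → cannot satisfy Principle A.
*Oliver₄* c-commands the anaphor within its binding domain → licit binder.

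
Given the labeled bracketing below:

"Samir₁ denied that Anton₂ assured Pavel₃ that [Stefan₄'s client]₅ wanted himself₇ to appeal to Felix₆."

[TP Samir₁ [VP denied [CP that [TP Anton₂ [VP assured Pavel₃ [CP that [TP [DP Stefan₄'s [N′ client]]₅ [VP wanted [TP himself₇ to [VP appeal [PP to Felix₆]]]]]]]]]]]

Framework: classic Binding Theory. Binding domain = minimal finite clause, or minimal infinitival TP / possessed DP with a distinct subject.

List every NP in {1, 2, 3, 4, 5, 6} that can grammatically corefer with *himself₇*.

{5}

*himself* is an anaphor, so Principle A applies: it must be bound in its binding domain.
Binding domain of *himself₇*: the embedded TP, whose subject is [Stefan₄'s client]₅.
*Samir₁* c-commands the anaphor but is outside its binding domain → cannot satisfy Principle A.
*Anton₂* c-commands the anaphor but is outside its binding domain → cannot satisfy Principle A.
*Pavel₃* c-commands the anaphor but is outside its binding domain → cannot satisfy Principle A.
*Stefan₄* does not c-command the anaphor → cannot bind it.
*[Stefan₄'s client]₅* c-commands the anaphor within its binding domain → licit binder.
*Felix₆* does not c-command the anaphor → cannot bind it.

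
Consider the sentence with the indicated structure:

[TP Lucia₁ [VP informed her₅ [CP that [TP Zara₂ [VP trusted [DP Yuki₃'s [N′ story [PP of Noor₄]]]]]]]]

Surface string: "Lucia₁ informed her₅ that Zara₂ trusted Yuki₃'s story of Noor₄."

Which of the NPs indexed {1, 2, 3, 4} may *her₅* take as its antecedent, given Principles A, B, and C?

*her* is a pronoun, so Principle B applies: it must be free in its binding domain.
Binding domain of *her₅*: the matrix TP, whose subject is Lucia₁.
*Lucia₁* c-commands the pronoun within its binding domain → coindexation would violate Principle B.
*Zara₂*: the pronoun c-commands this R-expression → coindexation would violate Principle C on *Zara₂*.
*Yuki₃*: the pronoun c-commands this R-expression → coindexation would violate Principle C on *Yuki₃*.
*Noor₄*: the pronoun c-commands this R-expression → coindexation would violate Principle C on *Noor₄*.

none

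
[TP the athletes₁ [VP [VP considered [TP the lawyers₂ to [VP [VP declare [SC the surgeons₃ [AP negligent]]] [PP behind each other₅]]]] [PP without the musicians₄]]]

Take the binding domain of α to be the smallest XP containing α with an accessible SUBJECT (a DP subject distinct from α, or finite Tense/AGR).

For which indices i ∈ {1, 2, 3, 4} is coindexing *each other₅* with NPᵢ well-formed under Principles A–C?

{2}

*each other* is an anaphor, so Principle A applies: it must be bound in its binding domain.
Binding domain of *each other₅*: the embedded TP, whose subject is the lawyers₂.
*the athletes₁* c-commands the anaphor but is outside its binding domain → cannot satisfy Principle A.
*the lawyers₂* c-commands the anaphor within its binding domain → licit binder.
*the surgeons₃* does not c-command the anaphor → cannot bind it.
*the musicians₄* does not c-command the anaphor → cannot bind it.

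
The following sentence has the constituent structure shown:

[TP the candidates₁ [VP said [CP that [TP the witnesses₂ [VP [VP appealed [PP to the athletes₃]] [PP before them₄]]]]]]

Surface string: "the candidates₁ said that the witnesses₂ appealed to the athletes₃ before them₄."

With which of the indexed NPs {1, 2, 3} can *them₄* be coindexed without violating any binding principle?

*them* is a pronoun, so Principle B applies: it must be free in its binding domain.
Binding domain of *them₄*: the embedded TP, whose subject is the witnesses₂.
*the candidates₁* c-commands the pronoun but from outside its binding domain, and is not c-commanded by it → coindexation permitted.
*the witnesses₂* c-commands the pronoun within its binding domain → coindexation would violate Principle B.
*the athletes₃* and the pronoun do not c-command one another → neither Principle B nor Principle C is at stake; coindexation permitted.

{1, 3}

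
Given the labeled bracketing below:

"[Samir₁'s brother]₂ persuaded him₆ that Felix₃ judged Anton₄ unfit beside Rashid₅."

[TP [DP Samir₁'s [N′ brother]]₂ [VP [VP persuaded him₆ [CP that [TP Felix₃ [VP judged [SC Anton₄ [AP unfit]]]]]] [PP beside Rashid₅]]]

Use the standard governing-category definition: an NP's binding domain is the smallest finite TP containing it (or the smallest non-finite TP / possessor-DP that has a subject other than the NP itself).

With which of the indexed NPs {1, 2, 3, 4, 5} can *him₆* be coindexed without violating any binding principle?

*him* is a pronoun, so Principle B applies: it must be free in its binding domain.
Binding domain of *him₆*: the matrix TP, whose subject is [Samir₁'s brother]₂.
*Samir₁* and the pronoun do not c-command one another → neither Principle B nor Principle C is at stake; coindexation permitted.
*[Samir₁'s brother]₂* c-commands the pronoun within its binding domain → coindexation would violate Principle B.
*Felix₃*: the pronoun c-commands this R-expression → coindexation would violate Principle C on *Felix₃*.
*Anton₄*: the pronoun c-commands this R-expression → coindexation would violate Principle C on *Anton₄*.
*Rashid₅* and the pronoun do not c-command one another → neither Principle B nor Principle C is at stake; coindexation permitted.

{1, 5}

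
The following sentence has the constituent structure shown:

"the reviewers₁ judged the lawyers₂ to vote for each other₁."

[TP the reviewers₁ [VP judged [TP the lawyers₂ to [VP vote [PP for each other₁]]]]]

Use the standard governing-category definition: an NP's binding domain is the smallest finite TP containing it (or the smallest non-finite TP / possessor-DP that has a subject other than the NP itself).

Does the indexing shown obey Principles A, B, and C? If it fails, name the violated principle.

Principle A

The two coindexed NPs are *the reviewers₁* and *each other₁*.
*each other₁* is an anaphor. Principle A requires it to be bound within its binding domain — the embedded TP, whose subject is the lawyers₂.
Within that domain it is c-commanded by *the lawyers₂*, which does not share its index.
*the reviewers₁* does c-command the anaphor, but from outside its binding domain.
The anaphor is unbound in its domain → Principle A violation.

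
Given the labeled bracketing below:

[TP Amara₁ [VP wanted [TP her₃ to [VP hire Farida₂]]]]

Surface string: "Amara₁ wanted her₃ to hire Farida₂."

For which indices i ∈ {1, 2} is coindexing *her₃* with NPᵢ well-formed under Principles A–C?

none

*her* is a pronoun, so Principle B applies: it must be free in its binding domain.
Binding domain of *her₃*: the matrix TP, whose subject is Amara₁.
*Amara₁* c-commands the pronoun within its binding domain → coindexation would violate Principle B.
*Farida₂*: the pronoun c-commands this R-expression → coindexation would violate Principle C on *Farida₂*.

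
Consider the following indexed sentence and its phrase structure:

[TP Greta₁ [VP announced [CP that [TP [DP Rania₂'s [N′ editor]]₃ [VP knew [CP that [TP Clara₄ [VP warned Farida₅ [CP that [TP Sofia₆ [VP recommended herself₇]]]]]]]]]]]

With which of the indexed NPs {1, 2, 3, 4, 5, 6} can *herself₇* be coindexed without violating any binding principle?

{6}

*herself* is an anaphor, so Principle A applies: it must be bound in its binding domain.
Binding domain of *herself₇*: the embedded TP, whose subject is Sofia₆.
*Greta₁* c-commands the anaphor but is outside its binding domain → cannot satisfy Principle A.
*Rania₂* does not c-command the anaphor → cannot bind it.
*[Rania₂'s editor]₃* c-commands the anaphor but is outside its binding domain → cannot satisfy Principle A.
*Clara₄* c-commands the anaphor but is outside its binding domain → cannot satisfy Principle A.
*Farida₅* c-commands the anaphor but is outside its binding domain → cannot satisfy Principle A.
*Sofia₆* c-commands the anaphor within its binding domain → licit binder.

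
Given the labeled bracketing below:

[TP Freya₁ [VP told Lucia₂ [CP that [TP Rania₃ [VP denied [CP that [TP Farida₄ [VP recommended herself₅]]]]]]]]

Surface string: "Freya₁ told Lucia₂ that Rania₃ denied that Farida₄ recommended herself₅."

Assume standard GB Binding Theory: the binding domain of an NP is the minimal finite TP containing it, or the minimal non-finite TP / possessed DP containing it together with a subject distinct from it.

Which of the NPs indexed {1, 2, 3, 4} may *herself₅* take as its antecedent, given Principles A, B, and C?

{4}

*herself* is an anaphor, so Principle A applies: it must be bound in its binding domain.
Binding domain of *herself₅*: the embedded TP, whose subject is Farida₄.
*Freya₁* c-commands the anaphor but is outside its binding domain → cannot satisfy Principle A.
*Lucia₂* c-commands the anaphor but is outside its binding domain → cannot satisfy Principle A.
*Rania₃* c-commands the anaphor but is outside its binding domain → cannot satisfy Principle A.
*Farida₄* c-commands the anaphor within its binding domain → licit binder.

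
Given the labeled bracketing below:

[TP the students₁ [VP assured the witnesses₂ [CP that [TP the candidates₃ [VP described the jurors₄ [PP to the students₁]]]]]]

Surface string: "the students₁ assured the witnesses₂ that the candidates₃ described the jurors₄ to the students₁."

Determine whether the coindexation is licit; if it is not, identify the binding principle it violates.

Principle C

The two coindexed NPs are *the students₁* (the higher occurrence) and *the students₁* (the lower occurrence).
*the students₁* (the lower occurrence) is an R-expression. Principle C requires it to be free everywhere.
*the students₁* (the higher occurrence) c-commands it and carries the same index.
The R-expression is bound → Principle C violation.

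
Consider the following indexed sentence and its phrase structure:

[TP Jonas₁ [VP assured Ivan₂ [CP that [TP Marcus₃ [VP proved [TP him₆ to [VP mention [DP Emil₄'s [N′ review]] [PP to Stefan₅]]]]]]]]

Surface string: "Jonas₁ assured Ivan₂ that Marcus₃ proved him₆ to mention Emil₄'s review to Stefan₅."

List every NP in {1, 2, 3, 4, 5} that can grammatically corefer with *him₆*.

*him* is a pronoun, so Principle B applies: it must be free in its binding domain.
Binding domain of *him₆*: the embedded TP, whose subject is Marcus₃.
*Jonas₁* c-commands the pronoun but from outside its binding domain, and is not c-commanded by it → coindexation permitted.
*Ivan₂* c-commands the pronoun but from outside its binding domain, and is not c-commanded by it → coindexation permitted.
*Marcus₃* c-commands the pronoun within its binding domain → coindexation would violate Principle B.
*Emil₄*: the pronoun c-commands this R-expression → coindexation would violate Principle C on *Emil₄*.
*Stefan₅*: the pronoun c-commands this R-expression → coindexation would violate Principle C on *Stefan₅*.

{1, 2}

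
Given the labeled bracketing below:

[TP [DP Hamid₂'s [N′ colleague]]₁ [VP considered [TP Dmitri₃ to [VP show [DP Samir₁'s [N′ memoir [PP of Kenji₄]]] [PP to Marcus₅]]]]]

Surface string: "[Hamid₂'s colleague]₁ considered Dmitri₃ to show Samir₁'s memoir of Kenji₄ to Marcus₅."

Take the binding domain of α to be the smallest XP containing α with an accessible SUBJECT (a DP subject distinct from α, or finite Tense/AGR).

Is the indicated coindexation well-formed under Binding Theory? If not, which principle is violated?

The two coindexed NPs are *[Hamid₂'s colleague]₁* and *Samir₁*.
*Samir₁* is an R-expression. Principle C requires it to be free everywhere.
*[Hamid₂'s colleague]₁* c-commands it and carries the same index.
The R-expression is bound → Principle C violation.

Principle C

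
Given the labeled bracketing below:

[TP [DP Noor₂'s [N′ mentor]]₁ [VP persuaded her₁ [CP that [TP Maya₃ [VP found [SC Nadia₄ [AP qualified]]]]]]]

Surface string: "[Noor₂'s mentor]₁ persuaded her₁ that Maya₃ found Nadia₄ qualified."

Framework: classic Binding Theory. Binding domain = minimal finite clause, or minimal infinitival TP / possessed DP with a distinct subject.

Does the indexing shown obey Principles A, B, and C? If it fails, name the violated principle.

Principle B

The two coindexed NPs are *[Noor₂'s mentor]₁* and *her₁*.
*her₁* is a pronoun. Its binding domain is the matrix TP, whose subject is [Noor₂'s mentor]₁.
*[Noor₂'s mentor]₁* c-commands it within that domain and carries the same index.
The pronoun is locally bound → Principle B violation.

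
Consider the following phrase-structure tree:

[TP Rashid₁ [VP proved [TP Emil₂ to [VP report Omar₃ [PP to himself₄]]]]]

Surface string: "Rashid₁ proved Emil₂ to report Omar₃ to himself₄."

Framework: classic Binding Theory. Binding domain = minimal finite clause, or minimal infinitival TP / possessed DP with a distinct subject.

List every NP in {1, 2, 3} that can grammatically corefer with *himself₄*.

{2, 3}

*himself* is an anaphor, so Principle A applies: it must be bound in its binding domain.
Binding domain of *himself₄*: the embedded TP, whose subject is Emil₂.
*Rashid₁* c-commands the anaphor but is outside its binding domain → cannot satisfy Principle A.
*Emil₂* c-commands the anaphor within its binding domain → licit binder.
*Omar₃* c-commands the anaphor within its binding domain → licit binder.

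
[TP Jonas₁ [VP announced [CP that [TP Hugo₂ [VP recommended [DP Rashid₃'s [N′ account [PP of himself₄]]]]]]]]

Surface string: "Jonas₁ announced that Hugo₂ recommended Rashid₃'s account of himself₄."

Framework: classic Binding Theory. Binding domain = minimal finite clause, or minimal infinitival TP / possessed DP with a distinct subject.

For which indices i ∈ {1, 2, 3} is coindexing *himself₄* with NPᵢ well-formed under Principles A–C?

{3}

*himself* is an anaphor, so Principle A applies: it must be bound in its binding domain.
Binding domain of *himself₄*: the possessed DP, whose subject is Rashid₃.
*Jonas₁* c-commands the anaphor but is outside its binding domain → cannot satisfy Principle A.
*Hugo₂* c-commands the anaphor but is outside its binding domain → cannot satisfy Principle A.
*Rashid₃* c-commands the anaphor within its binding domain → licit binder.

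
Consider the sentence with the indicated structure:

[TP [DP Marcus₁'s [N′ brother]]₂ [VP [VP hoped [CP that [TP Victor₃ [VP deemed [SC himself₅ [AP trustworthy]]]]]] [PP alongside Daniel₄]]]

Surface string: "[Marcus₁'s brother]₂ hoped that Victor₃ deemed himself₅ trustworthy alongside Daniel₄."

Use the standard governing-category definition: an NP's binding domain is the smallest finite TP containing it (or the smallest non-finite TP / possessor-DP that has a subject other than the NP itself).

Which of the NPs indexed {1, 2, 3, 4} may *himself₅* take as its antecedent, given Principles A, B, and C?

{3}

*himself* is an anaphor, so Principle A applies: it must be bound in its binding domain.
Binding domain of *himself₅*: the embedded TP, whose subject is Victor₃.
*Marcus₁* does not c-command the anaphor → cannot bind it.
*[Marcus₁'s brother]₂* c-commands the anaphor but is outside its binding domain → cannot satisfy Principle A.
*Victor₃* c-commands the anaphor within its binding domain → licit binder.
*Daniel₄* does not c-command the anaphor → cannot bind it.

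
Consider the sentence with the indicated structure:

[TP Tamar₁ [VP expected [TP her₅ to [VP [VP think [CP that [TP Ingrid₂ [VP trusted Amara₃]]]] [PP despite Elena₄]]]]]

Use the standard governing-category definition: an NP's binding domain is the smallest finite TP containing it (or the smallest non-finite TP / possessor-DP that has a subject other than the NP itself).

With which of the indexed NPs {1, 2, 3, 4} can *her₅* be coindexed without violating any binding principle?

none

*her* is a pronoun, so Principle B applies: it must be free in its binding domain.
Binding domain of *her₅*: the matrix TP, whose subject is Tamar₁.
*Tamar₁* c-commands the pronoun within its binding domain → coindexation would violate Principle B.
*Ingrid₂*: the pronoun c-commands this R-expression → coindexation would violate Principle C on *Ingrid₂*.
*Amara₃*: the pronoun c-commands this R-expression → coindexation would violate Principle C on *Amara₃*.
*Elena₄*: the pronoun c-commands this R-expression → coindexation would violate Principle C on *Elena₄*.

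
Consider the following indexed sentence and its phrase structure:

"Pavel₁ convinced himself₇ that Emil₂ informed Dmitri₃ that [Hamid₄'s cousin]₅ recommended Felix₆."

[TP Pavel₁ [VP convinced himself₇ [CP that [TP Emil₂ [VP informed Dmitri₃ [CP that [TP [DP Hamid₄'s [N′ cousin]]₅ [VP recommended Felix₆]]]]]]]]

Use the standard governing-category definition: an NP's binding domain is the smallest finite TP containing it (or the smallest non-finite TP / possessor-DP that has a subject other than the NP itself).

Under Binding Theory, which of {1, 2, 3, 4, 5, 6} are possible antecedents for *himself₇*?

*himself* is an anaphor, so Principle A applies: it must be bound in its binding domain.
Binding domain of *himself₇*: the matrix TP, whose subject is Pavel₁.
*Pavel₁* c-commands the anaphor within its binding domain → licit binder.
*Emil₂* does not c-command the anaphor → cannot bind it.
*Dmitri₃* does not c-command the anaphor → cannot bind it.
*Hamid₄* does not c-command the anaphor → cannot bind it.
*[Hamid₄'s cousin]₅* does not c-command the anaphor → cannot bind it.
*Felix₆* does not c-command the anaphor → cannot bind it.

{1}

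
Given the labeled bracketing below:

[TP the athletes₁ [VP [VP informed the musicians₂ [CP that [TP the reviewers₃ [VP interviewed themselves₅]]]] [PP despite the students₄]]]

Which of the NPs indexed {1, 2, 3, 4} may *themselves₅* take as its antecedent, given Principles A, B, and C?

{3}

*themselves* is an anaphor, so Principle A applies: it must be bound in its binding domain.
Binding domain of *themselves₅*: the embedded TP, whose subject is the reviewers₃.
*the athletes₁* c-commands the anaphor but is outside its binding domain → cannot satisfy Principle A.
*the musicians₂* c-commands the anaphor but is outside its binding domain → cannot satisfy Principle A.
*the reviewers₃* c-commands the anaphor within its binding domain → licit binder.
*the students₄* does not c-command the anaphor → cannot bind it.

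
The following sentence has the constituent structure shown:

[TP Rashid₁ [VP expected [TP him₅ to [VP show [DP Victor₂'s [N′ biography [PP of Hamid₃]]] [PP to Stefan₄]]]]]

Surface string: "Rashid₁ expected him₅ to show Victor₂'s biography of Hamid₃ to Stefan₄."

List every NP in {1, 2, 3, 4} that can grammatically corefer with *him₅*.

none

*him* is a pronoun, so Principle B applies: it must be free in its binding domain.
Binding domain of *him₅*: the matrix TP, whose subject is Rashid₁.
*Rashid₁* c-commands the pronoun within its binding domain → coindexation would violate Principle B.
*Victor₂*: the pronoun c-commands this R-expression → coindexation would violate Principle C on *Victor₂*.
*Hamid₃*: the pronoun c-commands this R-expression → coindexation would violate Principle C on *Hamid₃*.
*Stefan₄*: the pronoun c-commands this R-expression → coindexation would violate Principle C on *Stefan₄*.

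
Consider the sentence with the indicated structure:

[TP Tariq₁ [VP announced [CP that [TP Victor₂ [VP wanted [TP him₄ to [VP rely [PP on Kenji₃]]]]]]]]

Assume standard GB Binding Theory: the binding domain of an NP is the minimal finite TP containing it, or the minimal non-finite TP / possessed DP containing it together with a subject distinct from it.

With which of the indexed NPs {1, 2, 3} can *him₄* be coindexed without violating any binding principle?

{1}

*him* is a pronoun, so Principle B applies: it must be free in its binding domain.
Binding domain of *him₄*: the embedded TP, whose subject is Victor₂.
*Tariq₁* c-commands the pronoun but from outside its binding domain, and is not c-commanded by it → coindexation permitted.
*Victor₂* c-commands the pronoun within its binding domain → coindexation would violate Principle B.
*Kenji₃*: the pronoun c-commands this R-expression → coindexation would violate Principle C on *Kenji₃*.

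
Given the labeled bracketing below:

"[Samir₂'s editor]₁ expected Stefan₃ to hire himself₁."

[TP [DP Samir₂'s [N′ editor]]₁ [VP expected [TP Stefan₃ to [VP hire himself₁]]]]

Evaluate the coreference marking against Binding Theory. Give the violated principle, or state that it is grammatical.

Principle A

The two coindexed NPs are *[Samir₂'s editor]₁* and *himself₁*.
*himself₁* is an anaphor. Principle A requires it to be bound within its binding domain — the embedded TP, whose subject is Stefan₃.
Within that domain it is c-commanded by *Stefan₃*, which does not share its index.
*[Samir₂'s editor]₁* does c-command the anaphor, but from outside its binding domain.
The anaphor is unbound in its domain → Principle A violation.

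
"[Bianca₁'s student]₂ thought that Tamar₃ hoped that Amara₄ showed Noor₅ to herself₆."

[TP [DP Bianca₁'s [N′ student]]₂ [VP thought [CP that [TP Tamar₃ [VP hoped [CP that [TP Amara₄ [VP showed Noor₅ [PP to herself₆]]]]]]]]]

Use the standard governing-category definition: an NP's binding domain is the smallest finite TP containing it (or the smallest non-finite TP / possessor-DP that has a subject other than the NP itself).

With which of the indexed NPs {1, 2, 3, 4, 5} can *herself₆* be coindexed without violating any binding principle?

*herself* is an anaphor, so Principle A applies: it must be bound in its binding domain.
Binding domain of *herself₆*: the embedded TP, whose subject is Amara₄.
*Bianca₁* does not c-command the anaphor → cannot bind it.
*[Bianca₁'s student]₂* c-commands the anaphor but is outside its binding domain → cannot satisfy Principle A.
*Tamar₃* c-commands the anaphor but is outside its binding domain → cannot satisfy Principle A.
*Amara₄* c-commands the anaphor within its binding domain → licit binder.
*Noor₅* c-commands the anaphor within its binding domain → licit binder.

{4, 5}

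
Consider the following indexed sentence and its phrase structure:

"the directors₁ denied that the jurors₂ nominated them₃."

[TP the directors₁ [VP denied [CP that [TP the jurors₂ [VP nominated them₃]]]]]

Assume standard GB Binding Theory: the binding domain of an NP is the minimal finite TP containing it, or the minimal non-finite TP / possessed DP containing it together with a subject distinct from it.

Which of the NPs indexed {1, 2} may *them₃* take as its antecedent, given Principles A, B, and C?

*them* is a pronoun, so Principle B applies: it must be free in its binding domain.
Binding domain of *them₃*: the embedded TP, whose subject is the jurors₂.
*the directors₁* c-commands the pronoun but from outside its binding domain, and is not c-commanded by it → coindexation permitted.
*the jurors₂* c-commands the pronoun within its binding domain → coindexation would violate Principle B.

{1}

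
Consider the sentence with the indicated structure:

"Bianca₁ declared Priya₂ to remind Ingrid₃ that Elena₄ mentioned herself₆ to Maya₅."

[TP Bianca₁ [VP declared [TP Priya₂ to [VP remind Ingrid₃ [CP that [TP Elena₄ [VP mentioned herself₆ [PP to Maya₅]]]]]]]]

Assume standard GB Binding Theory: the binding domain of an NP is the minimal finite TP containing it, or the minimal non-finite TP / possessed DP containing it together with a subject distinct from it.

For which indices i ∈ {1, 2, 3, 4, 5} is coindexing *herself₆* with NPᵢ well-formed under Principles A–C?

*herself* is an anaphor, so Principle A applies: it must be bound in its binding domain.
Binding domain of *herself₆*: the embedded TP, whose subject is Elena₄.
*Bianca₁* c-commands the anaphor but is outside its binding domain → cannot satisfy Principle A.
*Priya₂* c-commands the anaphor but is outside its binding domain → cannot satisfy Principle A.
*Ingrid₃* c-commands the anaphor but is outside its binding domain → cannot satisfy Principle A.
*Elena₄* c-commands the anaphor within its binding domain → licit binder.
*Maya₅* does not c-command the anaphor → cannot bind it.

{4}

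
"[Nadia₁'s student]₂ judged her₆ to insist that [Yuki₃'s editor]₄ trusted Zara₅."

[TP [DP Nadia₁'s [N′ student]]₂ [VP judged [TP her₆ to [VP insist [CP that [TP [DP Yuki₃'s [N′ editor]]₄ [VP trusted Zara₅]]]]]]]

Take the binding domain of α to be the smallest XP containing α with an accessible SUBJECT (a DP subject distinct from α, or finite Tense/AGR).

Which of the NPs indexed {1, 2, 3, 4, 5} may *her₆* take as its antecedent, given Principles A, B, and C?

{1}

*her* is a pronoun, so Principle B applies: it must be free in its binding domain.
Binding domain of *her₆*: the matrix TP, whose subject is [Nadia₁'s student]₂.
*Nadia₁* and the pronoun do not c-command one another → neither Principle B nor Principle C is at stake; coindexation permitted.
*[Nadia₁'s student]₂* c-commands the pronoun within its binding domain → coindexation would violate Principle B.
*Yuki₃*: the pronoun c-commands this R-expression → coindexation would violate Principle C on *Yuki₃*.
*[Yuki₃'s editor]₄*: the pronoun c-commands this R-expression → coindexation would violate Principle C on *[Yuki₃'s editor]₄*.
*Zara₅*: the pronoun c-commands this R-expression → coindexation would violate Principle C on *Zara₅*.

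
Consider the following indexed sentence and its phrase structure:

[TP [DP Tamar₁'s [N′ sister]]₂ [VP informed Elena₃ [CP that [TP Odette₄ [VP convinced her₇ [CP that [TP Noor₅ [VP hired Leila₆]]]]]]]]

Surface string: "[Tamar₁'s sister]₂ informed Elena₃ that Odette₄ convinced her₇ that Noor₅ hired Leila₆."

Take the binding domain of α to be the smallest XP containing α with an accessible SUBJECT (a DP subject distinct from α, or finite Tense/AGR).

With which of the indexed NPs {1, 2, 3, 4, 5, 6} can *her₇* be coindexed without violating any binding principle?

*her* is a pronoun, so Principle B applies: it must be free in its binding domain.
Binding domain of *her₇*: the embedded TP, whose subject is Odette₄.
*Tamar₁* and the pronoun do not c-command one another → neither Principle B nor Principle C is at stake; coindexation permitted.
*[Tamar₁'s sister]₂* c-commands the pronoun but from outside its binding domain, and is not c-commanded by it → coindexation permitted.
*Elena₃* c-commands the pronoun but from outside its binding domain, and is not c-commanded by it → coindexation permitted.
*Odette₄* c-commands the pronoun within its binding domain → coindexation would violate Principle B.
*Noor₅*: the pronoun c-commands this R-expression → coindexation would violate Principle C on *Noor₅*.
*Leila₆*: the pronoun c-commands this R-expression → coindexation would violate Principle C on *Leila₆*.

{1, 2, 3}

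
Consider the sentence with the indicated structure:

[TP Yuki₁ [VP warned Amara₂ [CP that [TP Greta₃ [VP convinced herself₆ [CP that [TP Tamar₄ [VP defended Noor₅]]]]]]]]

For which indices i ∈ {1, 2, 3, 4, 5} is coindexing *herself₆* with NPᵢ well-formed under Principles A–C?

*herself* is an anaphor, so Principle A applies: it must be bound in its binding domain.
Binding domain of *herself₆*: the embedded TP, whose subject is Greta₃.
*Yuki₁* c-commands the anaphor but is outside its binding domain → cannot satisfy Principle A.
*Amara₂* c-commands the anaphor but is outside its binding domain → cannot satisfy Principle A.
*Greta₃* c-commands the anaphor within its binding domain → licit binder.
*Tamar₄* does not c-command the anaphor → cannot bind it.
*Noor₅* does not c-command the anaphor → cannot bind it.

{3}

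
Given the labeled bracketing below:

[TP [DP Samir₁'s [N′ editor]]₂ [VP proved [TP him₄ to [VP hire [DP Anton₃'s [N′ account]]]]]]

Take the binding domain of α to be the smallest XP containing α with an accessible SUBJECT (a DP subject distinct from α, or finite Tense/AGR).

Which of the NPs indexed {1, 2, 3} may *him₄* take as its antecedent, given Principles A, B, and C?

*him* is a pronoun, so Principle B applies: it must be free in its binding domain.
Binding domain of *him₄*: the matrix TP, whose subject is [Samir₁'s editor]₂.
*Samir₁* and the pronoun do not c-command one another → neither Principle B nor Principle C is at stake; coindexation permitted.
*[Samir₁'s editor]₂* c-commands the pronoun within its binding domain → coindexation would violate Principle B.
*Anton₃*: the pronoun c-commands this R-expression → coindexation would violate Principle C on *Anton₃*.

{1}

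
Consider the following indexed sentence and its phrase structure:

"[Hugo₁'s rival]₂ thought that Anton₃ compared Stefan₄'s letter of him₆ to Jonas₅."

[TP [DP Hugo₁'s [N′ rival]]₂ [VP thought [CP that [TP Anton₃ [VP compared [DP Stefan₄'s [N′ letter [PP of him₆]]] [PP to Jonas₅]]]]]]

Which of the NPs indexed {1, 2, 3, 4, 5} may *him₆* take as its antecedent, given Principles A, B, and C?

*him* is a pronoun, so Principle B applies: it must be free in its binding domain.
Binding domain of *him₆*: the possessed DP, whose subject is Stefan₄.
*Hugo₁* and the pronoun do not c-command one another → neither Principle B nor Principle C is at stake; coindexation permitted.
*[Hugo₁'s rival]₂* c-commands the pronoun but from outside its binding domain, and is not c-commanded by it → coindexation permitted.
*Anton₃* c-commands the pronoun but from outside its binding domain, and is not c-commanded by it → coindexation permitted.
*Stefan₄* c-commands the pronoun within its binding domain → coindexation would violate Principle B.
*Jonas₅* and the pronoun do not c-command one another → neither Principle B nor Principle C is at stake; coindexation permitted.

{1, 2, 3, 5}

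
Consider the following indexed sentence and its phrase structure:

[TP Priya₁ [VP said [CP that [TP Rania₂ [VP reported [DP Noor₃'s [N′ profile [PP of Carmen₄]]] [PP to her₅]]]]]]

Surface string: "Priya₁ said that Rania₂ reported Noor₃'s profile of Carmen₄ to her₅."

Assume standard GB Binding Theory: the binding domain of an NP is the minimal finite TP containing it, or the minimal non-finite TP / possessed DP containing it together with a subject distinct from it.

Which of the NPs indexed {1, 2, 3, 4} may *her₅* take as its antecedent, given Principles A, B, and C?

{1, 3, 4}

*her* is a pronoun, so Principle B applies: it must be free in its binding domain.
Binding domain of *her₅*: the embedded TP, whose subject is Rania₂.
*Priya₁* c-commands the pronoun but from outside its binding domain, and is not c-commanded by it → coindexation permitted.
*Rania₂* c-commands the pronoun within its binding domain → coindexation would violate Principle B.
*Noor₃* and the pronoun do not c-command one another → neither Principle B nor Principle C is at stake; coindexation permitted.
*Carmen₄* and the pronoun do not c-command one another → neither Principle B nor Principle C is at stake; coindexation permitted.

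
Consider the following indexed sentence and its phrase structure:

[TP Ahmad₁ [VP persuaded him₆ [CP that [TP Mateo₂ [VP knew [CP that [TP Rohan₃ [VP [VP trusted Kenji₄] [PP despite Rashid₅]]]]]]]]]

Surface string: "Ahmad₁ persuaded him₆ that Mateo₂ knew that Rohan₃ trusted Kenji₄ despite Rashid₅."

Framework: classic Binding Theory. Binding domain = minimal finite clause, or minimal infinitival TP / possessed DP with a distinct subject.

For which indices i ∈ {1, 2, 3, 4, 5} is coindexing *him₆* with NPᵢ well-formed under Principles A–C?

*him* is a pronoun, so Principle B applies: it must be free in its binding domain.
Binding domain of *him₆*: the matrix TP, whose subject is Ahmad₁.
*Ahmad₁* c-commands the pronoun within its binding domain → coindexation would violate Principle B.
*Mateo₂*: the pronoun c-commands this R-expression → coindexation would violate Principle C on *Mateo₂*.
*Rohan₃*: the pronoun c-commands this R-expression → coindexation would violate Principle C on *Rohan₃*.
*Kenji₄*: the pronoun c-commands this R-expression → coindexation would violate Principle C on *Kenji₄*.
*Rashid₅*: the pronoun c-commands this R-expression → coindexation would violate Principle C on *Rashid₅*.

none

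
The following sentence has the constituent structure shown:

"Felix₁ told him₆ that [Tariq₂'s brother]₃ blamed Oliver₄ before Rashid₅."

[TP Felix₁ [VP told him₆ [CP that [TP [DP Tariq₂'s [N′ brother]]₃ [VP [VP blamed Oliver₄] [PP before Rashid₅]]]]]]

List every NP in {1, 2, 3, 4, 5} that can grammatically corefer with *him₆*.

*him* is a pronoun, so Principle B applies: it must be free in its binding domain.
Binding domain of *him₆*: the matrix TP, whose subject is Felix₁.
*Felix₁* c-commands the pronoun within its binding domain → coindexation would violate Principle B.
*Tariq₂*: the pronoun c-commands this R-expression → coindexation would violate Principle C on *Tariq₂*.
*[Tariq₂'s brother]₃*: the pronoun c-commands this R-expression → coindexation would violate Principle C on *[Tariq₂'s brother]₃*.
*Oliver₄*: the pronoun c-commands this R-expression → coindexation would violate Principle C on *Oliver₄*.
*Rashid₅*: the pronoun c-commands this R-expression → coindexation would violate Principle C on *Rashid₅*.

none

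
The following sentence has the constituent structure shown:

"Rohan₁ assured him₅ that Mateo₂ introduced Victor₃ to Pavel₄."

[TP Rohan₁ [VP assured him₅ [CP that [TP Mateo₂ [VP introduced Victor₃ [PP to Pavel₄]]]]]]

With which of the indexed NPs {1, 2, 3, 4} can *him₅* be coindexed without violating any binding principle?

*him* is a pronoun, so Principle B applies: it must be free in its binding domain.
Binding domain of *him₅*: the matrix TP, whose subject is Rohan₁.
*Rohan₁* c-commands the pronoun within its binding domain → coindexation would violate Principle B.
*Mateo₂*: the pronoun c-commands this R-expression → coindexation would violate Principle C on *Mateo₂*.
*Victor₃*: the pronoun c-commands this R-expression → coindexation would violate Principle C on *Victor₃*.
*Pavel₄*: the pronoun c-commands this R-expression → coindexation would violate Principle C on *Pavel₄*.

none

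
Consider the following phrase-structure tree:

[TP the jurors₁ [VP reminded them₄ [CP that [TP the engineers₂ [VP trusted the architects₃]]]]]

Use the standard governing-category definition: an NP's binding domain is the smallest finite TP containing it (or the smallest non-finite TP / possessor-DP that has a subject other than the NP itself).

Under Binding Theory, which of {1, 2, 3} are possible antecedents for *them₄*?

none

*them* is a pronoun, so Principle B applies: it must be free in its binding domain.
Binding domain of *them₄*: the matrix TP, whose subject is the jurors₁.
*the jurors₁* c-commands the pronoun within its binding domain → coindexation would violate Principle B.
*the engineers₂*: the pronoun c-commands this R-expression → coindexation would violate Principle C on *the engineers₂*.
*the architects₃*: the pronoun c-commands this R-expression → coindexation would violate Principle C on *the architects₃*.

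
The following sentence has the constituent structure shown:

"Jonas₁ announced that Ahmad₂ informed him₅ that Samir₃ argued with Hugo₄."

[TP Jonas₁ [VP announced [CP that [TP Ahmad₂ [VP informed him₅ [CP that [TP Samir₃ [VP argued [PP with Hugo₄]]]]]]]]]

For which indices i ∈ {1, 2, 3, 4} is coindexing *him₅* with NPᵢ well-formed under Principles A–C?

{1}

*him* is a pronoun, so Principle B applies: it must be free in its binding domain.
Binding domain of *him₅*: the embedded TP, whose subject is Ahmad₂.
*Jonas₁* c-commands the pronoun but from outside its binding domain, and is not c-commanded by it → coindexation permitted.
*Ahmad₂* c-commands the pronoun within its binding domain → coindexation would violate Principle B.
*Samir₃*: the pronoun c-commands this R-expression → coindexation would violate Principle C on *Samir₃*.
*Hugo₄*: the pronoun c-commands this R-expression → coindexation would violate Principle C on *Hugo₄*.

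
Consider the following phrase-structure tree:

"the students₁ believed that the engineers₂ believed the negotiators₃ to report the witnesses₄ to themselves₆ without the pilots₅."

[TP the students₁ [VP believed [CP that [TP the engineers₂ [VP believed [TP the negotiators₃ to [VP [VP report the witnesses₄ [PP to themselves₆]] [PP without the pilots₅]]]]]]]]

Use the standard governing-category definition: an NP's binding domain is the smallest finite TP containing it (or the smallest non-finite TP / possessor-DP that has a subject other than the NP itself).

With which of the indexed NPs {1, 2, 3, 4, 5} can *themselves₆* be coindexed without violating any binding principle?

*themselves* is an anaphor, so Principle A applies: it must be bound in its binding domain.
Binding domain of *themselves₆*: the embedded TP, whose subject is the negotiators₃.
*the students₁* c-commands the anaphor but is outside its binding domain → cannot satisfy Principle A.
*the engineers₂* c-commands the anaphor but is outside its binding domain → cannot satisfy Principle A.
*the negotiators₃* c-commands the anaphor within its binding domain → licit binder.
*the witnesses₄* c-commands the anaphor within its binding domain → licit binder.
*the pilots₅* does not c-command the anaphor → cannot bind it.

{3, 4}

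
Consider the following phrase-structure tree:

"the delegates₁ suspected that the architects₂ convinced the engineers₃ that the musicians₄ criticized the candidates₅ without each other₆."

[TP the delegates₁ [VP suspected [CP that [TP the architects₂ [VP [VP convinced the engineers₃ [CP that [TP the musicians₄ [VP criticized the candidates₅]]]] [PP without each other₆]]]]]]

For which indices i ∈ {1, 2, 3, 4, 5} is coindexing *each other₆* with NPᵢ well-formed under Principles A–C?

{2}

*each other* is an anaphor, so Principle A applies: it must be bound in its binding domain.
Binding domain of *each other₆*: the embedded TP, whose subject is the architects₂.
*the delegates₁* c-commands the anaphor but is outside its binding domain → cannot satisfy Principle A.
*the architects₂* c-commands the anaphor within its binding domain → licit binder.
*the engineers₃* does not c-command the anaphor → cannot bind it.
*the musicians₄* does not c-command the anaphor → cannot bind it.
*the candidates₅* does not c-command the anaphor → cannot bind it.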